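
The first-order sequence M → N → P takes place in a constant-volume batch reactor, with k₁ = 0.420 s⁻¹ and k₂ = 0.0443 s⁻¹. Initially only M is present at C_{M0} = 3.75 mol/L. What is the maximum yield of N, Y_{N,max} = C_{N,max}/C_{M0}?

Evaluating C_N at t_opt = ln(k₂/k₁)/(k₂−k₁) gives C_{N,max}/C_{M0} = (k₁/k₂)^[k₂/(k₂−k₁)].
= (0.420/0.0443)^(0.0443/(0.0443−0.420)) = (9.481)^(-0.1179) = 0.7670.

0.767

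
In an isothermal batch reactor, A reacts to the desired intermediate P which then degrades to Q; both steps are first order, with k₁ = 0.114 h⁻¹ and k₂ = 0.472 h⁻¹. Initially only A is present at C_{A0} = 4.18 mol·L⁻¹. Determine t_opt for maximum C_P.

Setting dC_P/dt = 0 gives t_opt = ln(k₂/k₁)/(k₂−k₁).
= ln(0.472/0.114)/(0.472−0.114) = ln(4.140)/0.3580 = 1.421/0.3580 = 3.97 h.

3.97 h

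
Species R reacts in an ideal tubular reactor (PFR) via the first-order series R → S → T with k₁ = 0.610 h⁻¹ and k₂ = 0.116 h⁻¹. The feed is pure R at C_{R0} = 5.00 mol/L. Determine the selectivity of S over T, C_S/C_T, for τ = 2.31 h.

The intermediate concentration in a first-order A→B→C sequence is C_S = k₁C_{R0}(e^(−k₁τ) − e^(−k₂τ))/(k₂−k₁).
e^(−k₁τ) = e^(−0.610×2.31) = e^(−1.409) = 0.2444; e^(−k₂τ) = e^(−0.2680) = 0.7649.
C_S = 0.610×5.00/(0.116−0.610) × (0.2444−0.7649) = (-6.174)×(-0.5206) = 3.214 mol/L.
C_R = C_{R0}e^(−k₁τ) = 1.222 mol/L, so C_T = C_{R0}−C_R−C_S = 0.5641 mol/L; C_S/C_T = 5.70.

5.70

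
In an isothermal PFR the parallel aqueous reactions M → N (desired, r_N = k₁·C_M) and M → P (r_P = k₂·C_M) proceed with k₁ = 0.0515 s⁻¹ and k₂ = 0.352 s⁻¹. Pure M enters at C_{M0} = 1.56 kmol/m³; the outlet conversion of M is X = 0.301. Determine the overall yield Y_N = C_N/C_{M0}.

0.0384

C_M = C_{M0}(1−X) = 1.090 kmol/m³.
Both paths are first order in M, so the instantaneous fraction to N is constant: dC_N/d(−C_M) = k₁/(k₁+k₂) = 0.1276.
C_N = 0.1276·(C_{M0}−C_M) = 0.1276×0.4696 = 0.0599 kmol/m³.
Y_N = C_N/C_{M0} = 0.05993/1.56 = 0.0384.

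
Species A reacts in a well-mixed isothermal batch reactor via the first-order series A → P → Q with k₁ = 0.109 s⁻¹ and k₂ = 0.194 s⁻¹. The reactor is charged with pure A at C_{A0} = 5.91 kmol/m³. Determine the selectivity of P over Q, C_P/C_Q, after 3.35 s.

Solving the coupled first-order balances gives C_P(t) = [k₁/(k₂−k₁)]·C_{A0}·(e^(−k₁t) − e^(−k₂t)).
e^(−k₁t) = e^(−0.109×3.35) = e^(−0.3652) = 0.6941; e^(−k₂t) = e^(−0.6499) = 0.5221.
C_P = 0.109×5.91/(0.194−0.109) × (0.6941−0.5221) = 7.579×0.1720 = 1.303 kmol/m³.
C_A = C_{A0}e^(−k₁t) = 4.102 kmol/m³, so C_Q = C_{A0}−C_A−C_P = 0.5044 kmol/m³; C_P/C_Q = 2.58.

2.58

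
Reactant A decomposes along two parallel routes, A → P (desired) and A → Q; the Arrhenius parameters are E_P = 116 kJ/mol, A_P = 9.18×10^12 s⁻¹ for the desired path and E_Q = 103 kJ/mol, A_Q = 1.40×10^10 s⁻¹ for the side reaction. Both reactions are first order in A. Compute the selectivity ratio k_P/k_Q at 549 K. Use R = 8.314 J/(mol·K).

Since both paths have the same order in A, the concentration cancels and S_{P/Q} = k_P/k_Q = (A_P/A_Q)·exp[(E_Q−E_P)/(RT)].
(E_Q−E_P)/(RT) = (103−116)×10³/(8.314×549) = -13000/4564 = -2.848.
k_P/k_Q = (9.18×10^12/1.40×10^10)·exp(-2.848) = 655.7 × 0.05795 = 38.0.
Since E_P > E_Q, raising the temperature improves selectivity toward P.

38.0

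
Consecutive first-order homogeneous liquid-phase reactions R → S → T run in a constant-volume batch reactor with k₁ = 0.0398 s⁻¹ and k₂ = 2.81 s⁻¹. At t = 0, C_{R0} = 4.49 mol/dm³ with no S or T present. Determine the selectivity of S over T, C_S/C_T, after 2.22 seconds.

0.184

For first-order series with pure R initially, C_S(t) = k₁C_{R0}/(k₂−k₁)·(e^(−k₁t) − e^(−k₂t)).
e^(−k₁t) = e^(−0.0398×2.22) = e^(−0.08836) = 0.9154; e^(−k₂t) = e^(−6.238) = 0.001953.
C_S = 0.0398×4.49/(2.81−0.0398) × (0.9154−0.001953) = 0.06451×0.9135 = 0.05893 mol/dm³.
C_R = C_{R0}e^(−k₁t) = 4.110 mol/dm³, so C_T = C_{R0}−C_R−C_S = 0.3208 mol/dm³; C_S/C_T = 0.184.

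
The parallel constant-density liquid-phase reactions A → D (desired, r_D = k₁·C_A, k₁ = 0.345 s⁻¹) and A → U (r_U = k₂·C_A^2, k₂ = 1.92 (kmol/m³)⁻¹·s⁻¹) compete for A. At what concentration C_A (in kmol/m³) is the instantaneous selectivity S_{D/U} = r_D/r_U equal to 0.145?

1.24 kmol/m³

S_{D/U} = (k₁/k₂)·C_A⁻¹ ⇒ C_A = (S·k₂/k₁)^(-1).
= (0.145×1.92/0.345)^(-1) = (0.8070)^(-1) = 1.24 kmol/m³.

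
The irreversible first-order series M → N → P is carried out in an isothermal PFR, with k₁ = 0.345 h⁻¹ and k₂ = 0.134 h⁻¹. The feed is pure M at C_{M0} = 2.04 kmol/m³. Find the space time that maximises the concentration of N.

4.48 h

Setting dC_N/dτ = 0 gives τ_opt = ln(k₂/k₁)/(k₂−k₁).
= ln(0.134/0.345)/(0.134−0.345) = ln(0.3884)/-0.2110 = -0.9457/-0.2110 = 4.48 h.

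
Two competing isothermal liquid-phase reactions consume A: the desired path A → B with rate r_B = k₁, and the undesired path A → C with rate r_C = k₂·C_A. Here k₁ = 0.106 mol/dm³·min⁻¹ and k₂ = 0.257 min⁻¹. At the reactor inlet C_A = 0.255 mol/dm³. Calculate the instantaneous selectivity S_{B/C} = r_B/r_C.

S_{B/C} = r_B/r_C = (k₁)/(k₂·C_A) = (k₁/k₂)·C_A⁻¹.
= (0.106) / (0.257×0.2550) = 0.1060/0.06553 = 1.62.
The undesired path is higher order in A, so low C_A (CSTR or dilute feed) favours B.

1.62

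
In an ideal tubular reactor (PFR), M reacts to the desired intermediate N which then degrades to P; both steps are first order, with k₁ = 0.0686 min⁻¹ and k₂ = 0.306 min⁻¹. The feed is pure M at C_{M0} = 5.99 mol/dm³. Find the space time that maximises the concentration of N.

The intermediate peaks when r₁ = r₂, i.e. k₁e^(−k₁τ) = k₂e^(−k₂τ), giving τ_opt = ln(k₂/k₁)/(k₂−k₁).
= ln(0.306/0.0686)/(0.306−0.0686) = ln(4.461)/0.2374 = 1.495/0.2374 = 6.30 min.

6.30 min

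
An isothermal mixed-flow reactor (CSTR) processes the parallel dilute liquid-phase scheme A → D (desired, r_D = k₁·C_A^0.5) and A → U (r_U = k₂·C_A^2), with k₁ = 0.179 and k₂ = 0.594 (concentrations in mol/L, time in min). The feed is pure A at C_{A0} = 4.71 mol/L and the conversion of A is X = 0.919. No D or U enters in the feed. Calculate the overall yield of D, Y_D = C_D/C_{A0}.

Exit C_A = C_{A0}(1−X) = 4.71×0.0810 = 0.3815 mol/L.
Rates in a CSTR are evaluated at the outlet concentration: r_D = 0.179×0.3815^0.5 = 0.1106, r_U = 0.594×0.3815^2 = 0.08646.
Fraction of consumed A going to D: r_D/(r_D+r_U) = 0.5612.
C_D = 0.5612·C_{A0}·X = 0.5612×4.71×0.919 = 2.43 mol/L; Y_D = C_D/C_{A0} = 0.516.

0.516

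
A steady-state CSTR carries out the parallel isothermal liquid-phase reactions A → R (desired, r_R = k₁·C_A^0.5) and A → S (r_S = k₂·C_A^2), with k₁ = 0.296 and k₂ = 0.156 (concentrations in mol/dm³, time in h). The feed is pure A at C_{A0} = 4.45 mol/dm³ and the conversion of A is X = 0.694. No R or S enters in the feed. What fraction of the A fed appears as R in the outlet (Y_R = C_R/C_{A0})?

0.378

Exit C_A = C_{A0}(1−X) = 4.45×0.306 = 1.362 mol/dm³.
Rates in a CSTR are evaluated at the outlet concentration: r_R = 0.296×1.362^0.5 = 0.3454, r_S = 0.156×1.362^2 = 0.2893.
Fraction of consumed A going to R: r_R/(r_R+r_S) = 0.5442.
C_R = 0.5442·C_{A0}·X = 0.5442×4.45×0.694 = 1.68 mol/dm³; Y_R = C_R/C_{A0} = 0.378.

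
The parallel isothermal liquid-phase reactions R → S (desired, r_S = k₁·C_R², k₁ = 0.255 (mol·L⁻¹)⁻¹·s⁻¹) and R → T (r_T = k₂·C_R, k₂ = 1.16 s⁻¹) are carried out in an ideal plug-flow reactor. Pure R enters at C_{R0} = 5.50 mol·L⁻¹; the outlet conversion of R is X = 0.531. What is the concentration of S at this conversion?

C_R = C_{R0}(1−X) = 2.579 mol·L⁻¹.
Along a PFR/batch, dC_T/dC_R = −r_T/(r_S+r_T) = −k₂/(k₂+k₁·C_R).
Integrating from C_{R0} to C_R: C_T = (1.16/0.255)·ln[(1.16+0.255·5.50)/(1.16+0.255·2.58)] = 4.549·ln(2.562/1.818) = 1.562 mol·L⁻¹.
Then C_S = (C_{R0}−C_R) − C_T = 2.921 − 1.562 = 1.358 mol·L⁻¹.

1.36 mol·L⁻¹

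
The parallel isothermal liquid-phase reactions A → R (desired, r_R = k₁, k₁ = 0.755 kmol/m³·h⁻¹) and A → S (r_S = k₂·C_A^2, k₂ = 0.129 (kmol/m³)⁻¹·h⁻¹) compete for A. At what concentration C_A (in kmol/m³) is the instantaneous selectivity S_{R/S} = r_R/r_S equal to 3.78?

1.24 kmol/m³

S_{R/S} = (k₁/k₂)·C_A^-2 ⇒ C_A = (S·k₂/k₁)^(-0.5).
= (3.78×0.129/0.755)^(-0.5) = (0.6459)^(-0.5) = 1.24 kmol/m³.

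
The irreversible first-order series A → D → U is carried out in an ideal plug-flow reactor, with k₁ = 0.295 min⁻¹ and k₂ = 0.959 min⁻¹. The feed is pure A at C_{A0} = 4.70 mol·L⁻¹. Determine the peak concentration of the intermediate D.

At the optimum, C_{D,max}/C_{A0} = (k₁/k₂)^[k₂/(k₂−k₁)].
= (0.295/0.959)^(0.959/(0.959−0.295)) = (0.3076)^(1.444) = 0.1822.
C_{D,max} = 0.1822×4.70 = 0.856 mol·L⁻¹.

0.856 mol·L⁻¹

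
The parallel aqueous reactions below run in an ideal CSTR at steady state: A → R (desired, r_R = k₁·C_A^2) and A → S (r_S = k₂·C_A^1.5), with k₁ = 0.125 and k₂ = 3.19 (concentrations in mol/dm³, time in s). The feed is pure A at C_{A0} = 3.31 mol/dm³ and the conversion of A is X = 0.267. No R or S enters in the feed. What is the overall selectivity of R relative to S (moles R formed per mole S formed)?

0.0610

Exit C_A = C_{A0}(1−X) = 3.31×0.733 = 2.426 mol/dm³.
A CSTR operates uniformly at the exit composition, giving r_R = 0.7358 and r_S = 12.06 (each k·C_A^n at C_A = 2.426).
Overall selectivity = C_R/C_S = r_Rτ/(r_Sτ) = r_R/r_S = 0.0610.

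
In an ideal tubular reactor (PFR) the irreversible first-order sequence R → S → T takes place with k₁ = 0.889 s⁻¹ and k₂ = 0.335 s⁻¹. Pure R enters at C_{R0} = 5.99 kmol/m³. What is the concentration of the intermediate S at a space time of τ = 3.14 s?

2.77 kmol/m³

The intermediate concentration in a first-order A→B→C sequence is C_S = k₁C_{R0}(e^(−k₁τ) − e^(−k₂τ))/(k₂−k₁).
e^(−k₁τ) = e^(−0.889×3.14) = e^(−2.791) = 0.06133; e^(−k₂τ) = e^(−1.052) = 0.3493.
C_S = 0.889×5.99/(0.335−0.889) × (0.06133−0.3493) = (-9.612)×(-0.2879) = 2.768 kmol/m³.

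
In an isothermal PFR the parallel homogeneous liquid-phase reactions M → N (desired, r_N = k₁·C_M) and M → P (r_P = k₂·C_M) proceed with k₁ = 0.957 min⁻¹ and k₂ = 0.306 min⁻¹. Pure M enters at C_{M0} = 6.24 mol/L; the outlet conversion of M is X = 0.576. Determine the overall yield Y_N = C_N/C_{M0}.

0.436

C_M = C_{M0}(1−X) = 2.646 mol/L.
Both paths are first order in M, so the instantaneous fraction to N is constant: dC_N/d(−C_M) = k₁/(k₁+k₂) = 0.7577.
C_N = 0.7577·(C_{M0}−C_M) = 0.7577×3.594 = 2.72 mol/L.
Y_N = C_N/C_{M0} = 2.723/6.24 = 0.436.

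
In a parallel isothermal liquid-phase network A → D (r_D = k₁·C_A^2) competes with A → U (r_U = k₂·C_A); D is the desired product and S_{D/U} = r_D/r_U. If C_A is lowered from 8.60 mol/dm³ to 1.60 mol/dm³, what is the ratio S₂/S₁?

0.186

S_{D/U} = (k₁/k₂)·C_A, so S₂/S₁ = (C_{A,2}/C_{A,1}).
= 1.60/8.60 = 0.186.
Selectivity toward D falls as C_A falls — high-concentration operation is favoured.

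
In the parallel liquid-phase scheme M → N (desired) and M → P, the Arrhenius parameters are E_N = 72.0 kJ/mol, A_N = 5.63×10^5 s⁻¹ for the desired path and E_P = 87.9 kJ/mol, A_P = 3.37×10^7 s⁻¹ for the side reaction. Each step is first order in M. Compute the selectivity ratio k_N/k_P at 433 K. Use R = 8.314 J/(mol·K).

1.38

k_N/k_P = (A_N/A_P)·exp[−(E_N−E_P)/(RT)] = (A_N/A_P)·exp[(E_P−E_N)/(RT)].
(E_P−E_N)/(RT) = (87.9−72.0)×10³/(8.314×433) = 15900/3600 = 4.417.
k_N/k_P = (5.63×10^5/3.37×10^7)·exp(4.417) = 0.01671 × 82.82 = 1.38.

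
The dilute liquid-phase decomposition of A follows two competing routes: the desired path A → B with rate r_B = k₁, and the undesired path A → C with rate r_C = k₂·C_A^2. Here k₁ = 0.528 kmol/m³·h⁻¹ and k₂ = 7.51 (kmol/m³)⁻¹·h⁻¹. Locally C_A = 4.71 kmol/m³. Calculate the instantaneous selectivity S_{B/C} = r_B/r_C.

S_{B/C} = r_B/r_C = (k₁)/(k₂·C_A^2) = (k₁/k₂)·C_A^-2.
= (0.528) / (7.51×4.710^2) = 0.5280/166.6 = 0.00317.
The undesired path is higher order in A, so low C_A (CSTR or dilute feed) favours B.

0.00317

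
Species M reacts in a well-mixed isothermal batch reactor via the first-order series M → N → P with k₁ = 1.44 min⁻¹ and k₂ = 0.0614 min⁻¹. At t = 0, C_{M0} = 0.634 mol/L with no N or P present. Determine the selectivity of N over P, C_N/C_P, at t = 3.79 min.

The intermediate concentration in a first-order A→B→C sequence is C_N = k₁C_{M0}(e^(−k₁t) − e^(−k₂t))/(k₂−k₁).
e^(−k₁t) = e^(−1.44×3.79) = e^(−5.458) = 0.004264; e^(−k₂t) = e^(−0.2327) = 0.7924.
C_N = 1.44×0.634/(0.0614−1.44) × (0.004264−0.7924) = (-0.6622)×(-0.7881) = 0.5219 mol/L.
C_M = C_{M0}e^(−k₁t) = 0.002703 mol/L, so C_P = C_{M0}−C_M−C_N = 0.1094 mol/L; C_N/C_P = 4.77.

4.77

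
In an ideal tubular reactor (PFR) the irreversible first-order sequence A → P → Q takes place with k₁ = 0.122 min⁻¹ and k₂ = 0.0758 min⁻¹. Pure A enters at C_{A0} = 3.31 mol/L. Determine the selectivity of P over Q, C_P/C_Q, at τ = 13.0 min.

For first-order series with pure A initially, C_P(τ) = k₁C_{A0}/(k₂−k₁)·(e^(−k₁τ) − e^(−k₂τ)).
e^(−k₁τ) = e^(−0.122×13.0) = e^(−1.586) = 0.2047; e^(−k₂τ) = e^(−0.9854) = 0.3733.
C_P = 0.122×3.31/(0.0758−0.122) × (0.2047−0.3733) = (-8.741)×(-0.1685) = 1.473 mol/L.
C_A = C_{A0}e^(−k₁τ) = 0.6777 mol/L, so C_Q = C_{A0}−C_A−C_P = 1.159 mol/L; C_P/C_Q = 1.27.

1.27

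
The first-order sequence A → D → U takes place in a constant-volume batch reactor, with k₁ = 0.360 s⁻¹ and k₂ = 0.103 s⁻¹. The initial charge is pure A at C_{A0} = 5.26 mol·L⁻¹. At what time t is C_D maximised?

4.87 s

Setting dC_D/dt = 0 gives t_opt = ln(k₂/k₁)/(k₂−k₁).
= ln(0.103/0.360)/(0.103−0.360) = ln(0.2861)/-0.2570 = -1.251/-0.2570 = 4.87 s.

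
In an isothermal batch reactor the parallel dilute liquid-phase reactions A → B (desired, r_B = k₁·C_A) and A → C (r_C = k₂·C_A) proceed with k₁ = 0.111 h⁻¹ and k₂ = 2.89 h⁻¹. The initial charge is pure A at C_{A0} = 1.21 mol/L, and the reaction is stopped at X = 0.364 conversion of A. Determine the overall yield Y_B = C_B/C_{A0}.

0.0135

C_A = C_{A0}(1−X) = 0.7696 mol/L.
Both paths are first order in A, so the instantaneous fraction to B is constant: dC_B/d(−C_A) = k₁/(k₁+k₂) = 0.03699.
C_B = 0.03699·(C_{A0}−C_A) = 0.03699×0.4404 = 0.0163 mol/L.
Y_B = C_B/C_{A0} = 0.01629/1.21 = 0.0135.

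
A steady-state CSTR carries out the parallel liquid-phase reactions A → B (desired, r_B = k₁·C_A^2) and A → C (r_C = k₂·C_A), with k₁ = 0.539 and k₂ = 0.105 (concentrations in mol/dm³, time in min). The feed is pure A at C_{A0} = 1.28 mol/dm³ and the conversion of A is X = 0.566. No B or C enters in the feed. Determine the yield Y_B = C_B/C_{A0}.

Exit C_A = C_{A0}(1−X) = 1.28×0.434 = 0.5555 mol/dm³.
In a CSTR the entire volume is at exit conditions, so r_B = 0.539×0.5555^2 = 0.1663 and r_C = 0.105×0.5555 = 0.05833.
Fraction of consumed A going to B: r_B/(r_B+r_C) = 0.7404.
C_B = 0.7404·C_{A0}·X = 0.7404×1.28×0.566 = 0.536 mol/dm³; Y_B = C_B/C_{A0} = 0.419.

0.419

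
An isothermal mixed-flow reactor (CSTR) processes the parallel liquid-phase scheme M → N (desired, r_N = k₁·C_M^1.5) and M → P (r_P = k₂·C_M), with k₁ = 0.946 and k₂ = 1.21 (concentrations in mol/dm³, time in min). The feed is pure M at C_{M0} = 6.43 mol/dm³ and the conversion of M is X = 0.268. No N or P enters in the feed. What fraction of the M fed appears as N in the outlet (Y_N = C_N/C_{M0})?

0.169

Exit C_M = C_{M0}(1−X) = 6.43×0.732 = 4.707 mol/dm³.
Rates in a CSTR are evaluated at the outlet concentration: r_N = 0.946×4.707^1.5 = 9.660, r_P = 1.21×4.707 = 5.695.
Fraction of consumed M going to N: r_N/(r_N+r_P) = 0.6291.
C_N = 0.6291·C_{M0}·X = 0.6291×6.43×0.268 = 1.08 mol/dm³; Y_N = C_N/C_{M0} = 0.169.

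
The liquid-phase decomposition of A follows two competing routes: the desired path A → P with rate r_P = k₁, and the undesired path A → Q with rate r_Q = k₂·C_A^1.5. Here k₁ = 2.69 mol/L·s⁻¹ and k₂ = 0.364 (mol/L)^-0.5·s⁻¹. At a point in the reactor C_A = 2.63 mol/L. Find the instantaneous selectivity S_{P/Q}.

S_{P/Q} = r_P/r_Q = (k₁)/(k₂·C_A^1.5) = (k₁/k₂)·C_A^-1.5.
= (2.69) / (0.364×2.630^1.5) = 2.690/1.553 = 1.73.

1.73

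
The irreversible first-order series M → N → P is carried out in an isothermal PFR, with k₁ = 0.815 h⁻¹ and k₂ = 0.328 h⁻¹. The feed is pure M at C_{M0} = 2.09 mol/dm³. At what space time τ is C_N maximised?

Setting dC_N/dτ = 0 gives τ_opt = ln(k₂/k₁)/(k₂−k₁).
= ln(0.328/0.815)/(0.328−0.815) = ln(0.4025)/-0.4870 = -0.9102/-0.4870 = 1.87 h.

1.87 h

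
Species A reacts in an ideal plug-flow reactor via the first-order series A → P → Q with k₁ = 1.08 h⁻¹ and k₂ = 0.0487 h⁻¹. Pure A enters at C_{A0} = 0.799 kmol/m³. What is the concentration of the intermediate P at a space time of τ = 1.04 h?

Solving the coupled first-order balances gives C_P(τ) = [k₁/(k₂−k₁)]·C_{A0}·(e^(−k₁τ) − e^(−k₂τ)).
e^(−k₁τ) = e^(−1.08×1.04) = e^(−1.123) = 0.3252; e^(−k₂τ) = e^(−0.05065) = 0.9506.
C_P = 1.08×0.799/(0.0487−1.08) × (0.3252−0.9506) = (-0.8367)×(-0.6254) = 0.5233 kmol/m³.

0.523 kmol/m³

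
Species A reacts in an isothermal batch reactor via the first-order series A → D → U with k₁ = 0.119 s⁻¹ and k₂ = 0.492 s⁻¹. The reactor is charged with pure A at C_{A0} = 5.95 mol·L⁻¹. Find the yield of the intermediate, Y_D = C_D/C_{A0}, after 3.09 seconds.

0.151

The intermediate concentration in a first-order A→B→C sequence is C_D = k₁C_{A0}(e^(−k₁t) − e^(−k₂t))/(k₂−k₁).
e^(−k₁t) = e^(−0.119×3.09) = e^(−0.3677) = 0.6923; e^(−k₂t) = e^(−1.520) = 0.2187.
C_D = 0.119×5.95/(0.492−0.119) × (0.6923−0.2187) = 1.898×0.4737 = 0.8991 mol·L⁻¹.
Y_D = C_D/C_{A0} = 0.8991/5.95 = 0.151.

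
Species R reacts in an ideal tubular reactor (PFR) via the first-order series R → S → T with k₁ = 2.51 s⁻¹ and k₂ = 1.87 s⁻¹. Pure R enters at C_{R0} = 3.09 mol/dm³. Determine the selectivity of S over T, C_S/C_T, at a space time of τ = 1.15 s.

0.337

For first-order series with pure R initially, C_S(τ) = k₁C_{R0}/(k₂−k₁)·(e^(−k₁τ) − e^(−k₂τ)).
e^(−k₁τ) = e^(−2.51×1.15) = e^(−2.886) = 0.05577; e^(−k₂τ) = e^(−2.151) = 0.1164.
C_S = 2.51×3.09/(1.87−2.51) × (0.05577−0.1164) = (-12.12)×(-0.06065) = 0.7351 mol/dm³.
C_R = C_{R0}e^(−k₁τ) = 0.1723 mol/dm³, so C_T = C_{R0}−C_R−C_S = 2.183 mol/dm³; C_S/C_T = 0.337.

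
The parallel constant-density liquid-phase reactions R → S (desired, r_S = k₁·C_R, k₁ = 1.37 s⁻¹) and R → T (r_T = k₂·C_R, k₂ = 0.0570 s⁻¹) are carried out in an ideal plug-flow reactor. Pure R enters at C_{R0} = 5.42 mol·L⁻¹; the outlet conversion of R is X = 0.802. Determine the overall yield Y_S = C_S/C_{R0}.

C_R = C_{R0}(1−X) = 1.073 mol·L⁻¹.
Both paths are first order in R, so the instantaneous fraction to S is constant: dC_S/d(−C_R) = k₁/(k₁+k₂) = 0.9601.
C_S = 0.9601·(C_{R0}−C_R) = 0.9601×4.347 = 4.17 mol·L⁻¹.
Y_S = C_S/C_{R0} = 4.173/5.42 = 0.770.

0.770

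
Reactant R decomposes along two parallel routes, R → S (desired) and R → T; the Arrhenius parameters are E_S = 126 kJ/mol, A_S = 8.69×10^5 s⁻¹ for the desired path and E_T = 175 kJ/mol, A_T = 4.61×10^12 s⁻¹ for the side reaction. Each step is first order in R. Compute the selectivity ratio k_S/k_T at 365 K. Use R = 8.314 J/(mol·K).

1.94

With equal orders, S_{S/T} = k_S/k_T = (A_S/A_T)·exp[(E_T−E_S)/(RT)].
(E_T−E_S)/(RT) = (175−126)×10³/(8.314×365) = 49000/3035 = 16.15.
k_S/k_T = (8.69×10^5/4.61×10^12)·exp(16.15) = 1.885×10^-7 × 1.029×10^7 = 1.94.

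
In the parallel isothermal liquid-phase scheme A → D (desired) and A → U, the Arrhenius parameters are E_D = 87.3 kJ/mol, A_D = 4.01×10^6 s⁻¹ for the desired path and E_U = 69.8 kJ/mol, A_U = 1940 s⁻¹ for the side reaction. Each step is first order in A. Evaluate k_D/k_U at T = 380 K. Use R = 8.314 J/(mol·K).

Since both paths have the same order in A, the concentration cancels and S_{D/U} = k_D/k_U = (A_D/A_U)·exp[(E_U−E_D)/(RT)].
(E_U−E_D)/(RT) = (69.8−87.3)×10³/(8.314×380) = -17500/3159 = -5.539.
k_D/k_U = (4.01×10^6/1940)·exp(-5.539) = 2067 × 0.003930 = 8.12.

8.12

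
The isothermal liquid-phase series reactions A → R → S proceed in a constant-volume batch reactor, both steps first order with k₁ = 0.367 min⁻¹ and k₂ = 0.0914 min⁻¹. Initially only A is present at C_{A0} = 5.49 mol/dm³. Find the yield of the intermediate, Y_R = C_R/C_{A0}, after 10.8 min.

Solving the coupled first-order balances gives C_R(t) = [k₁/(k₂−k₁)]·C_{A0}·(e^(−k₁t) − e^(−k₂t)).
e^(−k₁t) = e^(−0.367×10.8) = e^(−3.964) = 0.01899; e^(−k₂t) = e^(−0.9871) = 0.3726.
C_R = 0.367×5.49/(0.0914−0.367) × (0.01899−0.3726) = (-7.311)×(-0.3537) = 2.585 mol/dm³.
Y_R = C_R/C_{A0} = 2.585/5.49 = 0.471.

0.471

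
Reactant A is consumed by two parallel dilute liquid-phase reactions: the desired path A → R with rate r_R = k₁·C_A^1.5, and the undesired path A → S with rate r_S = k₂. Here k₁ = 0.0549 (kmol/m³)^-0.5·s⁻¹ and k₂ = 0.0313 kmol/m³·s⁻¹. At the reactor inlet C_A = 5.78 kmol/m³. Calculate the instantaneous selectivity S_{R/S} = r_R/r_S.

S_{R/S} = r_R/r_S = (k₁·C_A^1.5)/(k₂) = (k₁/k₂)·C_A^1.5.
= (0.0549×5.780^1.5) / (0.0313) = 0.7629/0.03130 = 24.4.
Since the desired path is higher order in A, keeping C_A high (PFR or concentrated feed) favours R.

24.4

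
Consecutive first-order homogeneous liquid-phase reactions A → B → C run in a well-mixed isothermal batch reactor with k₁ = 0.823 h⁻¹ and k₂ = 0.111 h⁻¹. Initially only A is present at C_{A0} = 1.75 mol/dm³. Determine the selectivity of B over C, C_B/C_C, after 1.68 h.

For first-order series with pure A initially, C_B(t) = k₁C_{A0}/(k₂−k₁)·(e^(−k₁t) − e^(−k₂t)).
e^(−k₁t) = e^(−0.823×1.68) = e^(−1.383) = 0.2509; e^(−k₂t) = e^(−0.1865) = 0.8299.
C_B = 0.823×1.75/(0.111−0.823) × (0.2509−0.8299) = (-2.023)×(-0.5790) = 1.171 mol/dm³.
C_A = C_{A0}e^(−k₁t) = 0.4391 mol/dm³, so C_C = C_{A0}−C_A−C_B = 0.1398 mol/dm³; C_B/C_C = 8.38.

8.38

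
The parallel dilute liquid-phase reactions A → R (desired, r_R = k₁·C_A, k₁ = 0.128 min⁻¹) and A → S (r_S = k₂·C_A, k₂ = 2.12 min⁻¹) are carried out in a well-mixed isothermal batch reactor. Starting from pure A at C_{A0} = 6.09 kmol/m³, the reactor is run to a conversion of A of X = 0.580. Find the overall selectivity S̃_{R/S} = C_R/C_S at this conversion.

C_A = C_{A0}(1−X) = 2.558 kmol/m³.
Both paths are first order in A, so the instantaneous fraction to R is constant: dC_R/d(−C_A) = k₁/(k₁+k₂) = 0.05694.
C_R = 0.05694·(C_{A0}−C_A) = 0.05694×3.532 = 0.201 kmol/m³.
C_S = (C_{A0}−C_A)−C_R = 3.331 kmol/m³; S̃_{R/S} = 0.2011/3.331 = 0.0604.

0.0604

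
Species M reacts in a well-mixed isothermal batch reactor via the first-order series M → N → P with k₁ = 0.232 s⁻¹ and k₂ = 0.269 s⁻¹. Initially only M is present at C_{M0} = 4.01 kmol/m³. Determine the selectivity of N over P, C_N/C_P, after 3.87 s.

1.35

For first-order series with pure M initially, C_N(t) = k₁C_{M0}/(k₂−k₁)·(e^(−k₁t) − e^(−k₂t)).
e^(−k₁t) = e^(−0.232×3.87) = e^(−0.8978) = 0.4074; e^(−k₂t) = e^(−1.041) = 0.3531.
C_N = 0.232×4.01/(0.269−0.232) × (0.4074−0.3531) = 25.14×0.05436 = 1.367 kmol/m³.
C_M = C_{M0}e^(−k₁t) = 1.634 kmol/m³, so C_P = C_{M0}−C_M−C_N = 1.009 kmol/m³; C_N/C_P = 1.35.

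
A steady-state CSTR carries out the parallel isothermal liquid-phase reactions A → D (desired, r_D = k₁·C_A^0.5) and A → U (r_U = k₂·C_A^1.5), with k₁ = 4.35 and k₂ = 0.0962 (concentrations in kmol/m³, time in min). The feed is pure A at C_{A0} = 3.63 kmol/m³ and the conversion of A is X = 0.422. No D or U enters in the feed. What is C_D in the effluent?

1.46 kmol/m³

Exit C_A = C_{A0}(1−X) = 3.63×0.578 = 2.098 kmol/m³.
Rates in a CSTR are evaluated at the outlet concentration: r_D = 4.35×2.098^0.5 = 6.301, r_U = 0.0962×2.098^1.5 = 0.2924.
Fraction of consumed A going to D: r_D/(r_D+r_U) = 0.9557.
C_D = 0.9557·C_{A0}·X = 0.9557×3.63×0.422 = 1.46 kmol/m³.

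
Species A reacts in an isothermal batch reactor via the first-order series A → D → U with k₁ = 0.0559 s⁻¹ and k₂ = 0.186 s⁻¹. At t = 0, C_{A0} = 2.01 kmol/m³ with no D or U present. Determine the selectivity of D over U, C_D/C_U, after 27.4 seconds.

Solving the coupled first-order balances gives C_D(t) = [k₁/(k₂−k₁)]·C_{A0}·(e^(−k₁t) − e^(−k₂t)).
e^(−k₁t) = e^(−0.0559×27.4) = e^(−1.532) = 0.2162; e^(−k₂t) = e^(−5.096) = 0.006119.
C_D = 0.0559×2.01/(0.186−0.0559) × (0.2162−0.006119) = 0.8636×0.2101 = 0.1814 kmol/m³.
C_A = C_{A0}e^(−k₁t) = 0.4345 kmol/m³, so C_U = C_{A0}−C_A−C_D = 1.394 kmol/m³; C_D/C_U = 0.130.

0.130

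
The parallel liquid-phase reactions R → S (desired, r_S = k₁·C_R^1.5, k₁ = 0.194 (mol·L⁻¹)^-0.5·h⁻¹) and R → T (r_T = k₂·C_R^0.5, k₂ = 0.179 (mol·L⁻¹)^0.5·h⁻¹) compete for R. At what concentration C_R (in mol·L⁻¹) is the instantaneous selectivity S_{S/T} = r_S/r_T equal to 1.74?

1.61 mol·L⁻¹

S_{S/T} = (k₁/k₂)·C_R ⇒ C_R = S·k₂/k₁.
= 1.74×0.179/0.194 = 1.61 mol·L⁻¹.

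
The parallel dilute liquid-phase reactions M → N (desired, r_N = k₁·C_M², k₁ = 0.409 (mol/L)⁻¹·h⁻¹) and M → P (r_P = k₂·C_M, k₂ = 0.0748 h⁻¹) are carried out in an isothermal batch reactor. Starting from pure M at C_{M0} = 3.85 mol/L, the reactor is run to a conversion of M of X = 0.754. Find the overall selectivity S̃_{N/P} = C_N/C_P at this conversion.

C_M = C_{M0}(1−X) = 0.9471 mol/L.
Along a PFR/batch, dC_P/dC_M = −r_P/(r_N+r_P) = −k₂/(k₂+k₁·C_M).
Integrating from C_{M0} to C_M: C_P = (0.0748/0.409)·ln[(0.0748+0.409·3.85)/(0.0748+0.409·0.947)] = 0.1829·ln(1.649/0.4622) = 0.2327 mol/L.
Then C_N = (C_{M0}−C_M) − C_P = 2.903 − 0.2327 = 2.670 mol/L.
S̃_{N/P} = C_N/C_P = 2.670/0.2327 = 11.5.

11.5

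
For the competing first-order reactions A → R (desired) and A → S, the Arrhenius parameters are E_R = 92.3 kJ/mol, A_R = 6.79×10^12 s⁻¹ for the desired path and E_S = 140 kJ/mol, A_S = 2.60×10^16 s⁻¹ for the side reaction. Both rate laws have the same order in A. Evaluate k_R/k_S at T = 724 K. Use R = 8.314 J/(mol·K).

Since both paths have the same order in A, the concentration cancels and S_{R/S} = k_R/k_S = (A_R/A_S)·exp[(E_S−E_R)/(RT)].
(E_S−E_R)/(RT) = (140−92.3)×10³/(8.314×724) = 47700/6019 = 7.924.
k_R/k_S = (6.79×10^12/2.60×10^16)·exp(7.924) = 2.612×10^-4 × 2764 = 0.722.

0.722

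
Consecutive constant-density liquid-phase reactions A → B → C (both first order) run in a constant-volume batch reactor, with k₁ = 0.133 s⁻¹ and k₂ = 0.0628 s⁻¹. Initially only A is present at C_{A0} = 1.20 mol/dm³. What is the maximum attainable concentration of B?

At the optimum, C_{B,max}/C_{A0} = (k₁/k₂)^[k₂/(k₂−k₁)].
= (0.133/0.0628)^(0.0628/(0.0628−0.133)) = (2.118)^(-0.8946) = 0.5110.
C_{B,max} = 0.5110×1.20 = 0.613 mol/dm³.

0.613 mol/dm³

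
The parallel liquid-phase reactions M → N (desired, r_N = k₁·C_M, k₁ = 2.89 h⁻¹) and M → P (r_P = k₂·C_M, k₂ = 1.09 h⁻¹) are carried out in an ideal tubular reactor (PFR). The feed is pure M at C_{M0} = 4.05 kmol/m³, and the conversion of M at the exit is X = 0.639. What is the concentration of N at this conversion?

1.88 kmol/m³

C_M = C_{M0}(1−X) = 1.462 kmol/m³.
Both paths are first order in M, so the instantaneous fraction to N is constant: dC_N/d(−C_M) = k₁/(k₁+k₂) = 0.7261.
C_N = 0.7261·(C_{M0}−C_M) = 0.7261×2.588 = 1.88 kmol/m³.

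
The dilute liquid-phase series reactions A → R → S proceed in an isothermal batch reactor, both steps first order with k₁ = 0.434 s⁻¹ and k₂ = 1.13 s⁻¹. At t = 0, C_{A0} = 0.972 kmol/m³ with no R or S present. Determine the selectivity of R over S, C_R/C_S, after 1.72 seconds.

0.645

For first-order series with pure A initially, C_R(t) = k₁C_{A0}/(k₂−k₁)·(e^(−k₁t) − e^(−k₂t)).
e^(−k₁t) = e^(−0.434×1.72) = e^(−0.7465) = 0.4740; e^(−k₂t) = e^(−1.944) = 0.1432.
C_R = 0.434×0.972/(1.13−0.434) × (0.4740−0.1432) = 0.6061×0.3308 = 0.2005 kmol/m³.
C_A = C_{A0}e^(−k₁t) = 0.4608 kmol/m³, so C_S = C_{A0}−C_A−C_R = 0.3107 kmol/m³; C_R/C_S = 0.645.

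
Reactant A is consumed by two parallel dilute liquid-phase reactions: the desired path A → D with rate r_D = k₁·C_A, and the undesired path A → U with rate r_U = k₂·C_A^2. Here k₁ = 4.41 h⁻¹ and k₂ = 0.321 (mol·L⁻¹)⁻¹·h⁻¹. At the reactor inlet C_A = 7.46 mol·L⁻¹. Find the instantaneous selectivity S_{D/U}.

S_{D/U} = r_D/r_U = (k₁·C_A)/(k₂·C_A^2) = (k₁/k₂)·C_A⁻¹.
= (4.41×7.460) / (0.321×7.460^2) = 32.90/17.86 = 1.84.
The undesired path is higher order in A, so low C_A (CSTR or dilute feed) favours D.

1.84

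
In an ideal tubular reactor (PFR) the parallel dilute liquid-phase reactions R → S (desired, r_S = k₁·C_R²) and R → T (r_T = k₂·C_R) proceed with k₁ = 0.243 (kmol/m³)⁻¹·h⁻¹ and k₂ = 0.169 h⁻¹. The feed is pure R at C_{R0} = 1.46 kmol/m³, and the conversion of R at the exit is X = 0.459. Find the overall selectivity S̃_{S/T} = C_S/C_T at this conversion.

C_R = C_{R0}(1−X) = 0.7899 kmol/m³.
Along a PFR/batch, dC_T/dC_R = −r_T/(r_S+r_T) = −k₂/(k₂+k₁·C_R).
Integrating from C_{R0} to C_R: C_T = (0.169/0.243)·ln[(0.169+0.243·1.46)/(0.169+0.243·0.790)] = 0.6955·ln(0.5238/0.3609) = 0.2590 kmol/m³.
Then C_S = (C_{R0}−C_R) − C_T = 0.6701 − 0.2590 = 0.4112 kmol/m³.
S̃_{S/T} = C_S/C_T = 0.4112/0.2590 = 1.59.

1.59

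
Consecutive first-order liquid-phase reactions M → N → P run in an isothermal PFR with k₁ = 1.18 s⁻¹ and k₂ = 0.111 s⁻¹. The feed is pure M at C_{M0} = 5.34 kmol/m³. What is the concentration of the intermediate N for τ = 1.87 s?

4.14 kmol/m³

For first-order series with pure M initially, C_N(τ) = k₁C_{M0}/(k₂−k₁)·(e^(−k₁τ) − e^(−k₂τ)).
e^(−k₁τ) = e^(−1.18×1.87) = e^(−2.207) = 0.1101; e^(−k₂τ) = e^(−0.2076) = 0.8126.
C_N = 1.18×5.34/(0.111−1.18) × (0.1101−0.8126) = (-5.894)×(-0.7025) = 4.141 kmol/m³.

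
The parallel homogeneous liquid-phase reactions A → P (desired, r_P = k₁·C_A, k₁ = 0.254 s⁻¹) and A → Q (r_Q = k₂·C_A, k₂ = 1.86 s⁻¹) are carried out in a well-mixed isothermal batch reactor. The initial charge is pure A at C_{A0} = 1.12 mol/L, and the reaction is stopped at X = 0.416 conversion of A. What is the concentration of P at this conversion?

C_A = C_{A0}(1−X) = 0.6541 mol/L.
Both paths are first order in A, so the instantaneous fraction to P is constant: dC_P/d(−C_A) = k₁/(k₁+k₂) = 0.1202.
C_P = 0.1202·(C_{A0}−C_A) = 0.1202×0.4659 = 0.0560 mol/L.

0.0560 mol/L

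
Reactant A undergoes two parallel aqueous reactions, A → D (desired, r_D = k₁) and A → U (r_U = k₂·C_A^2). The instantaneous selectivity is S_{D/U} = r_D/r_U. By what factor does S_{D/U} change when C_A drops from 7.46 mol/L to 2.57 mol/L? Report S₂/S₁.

S_{D/U} = (k₁/k₂)·C_A^-2, so S₂/S₁ = (C_{A,2}/C_{A,1})^-2.
= (2.57/7.46)^(-2) = (0.3445)^(-2) = 8.43.

8.43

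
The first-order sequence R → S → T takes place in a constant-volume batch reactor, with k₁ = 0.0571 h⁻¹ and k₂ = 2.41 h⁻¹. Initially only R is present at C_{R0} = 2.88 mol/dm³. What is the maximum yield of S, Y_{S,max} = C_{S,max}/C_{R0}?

Evaluating C_S at t_opt = ln(k₂/k₁)/(k₂−k₁) gives C_{S,max}/C_{R0} = (k₁/k₂)^[k₂/(k₂−k₁)].
= (0.0571/2.41)^(2.41/(2.41−0.0571)) = (0.02369)^(1.024) = 0.02164.

0.0216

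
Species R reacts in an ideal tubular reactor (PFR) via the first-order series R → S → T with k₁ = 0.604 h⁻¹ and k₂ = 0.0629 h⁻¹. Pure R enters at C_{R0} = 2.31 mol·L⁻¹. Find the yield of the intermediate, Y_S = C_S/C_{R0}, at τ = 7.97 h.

0.667

Solving the coupled first-order balances gives C_S(τ) = [k₁/(k₂−k₁)]·C_{R0}·(e^(−k₁τ) − e^(−k₂τ)).
e^(−k₁τ) = e^(−0.604×7.97) = e^(−4.814) = 0.008116; e^(−k₂τ) = e^(−0.5013) = 0.6057.
C_S = 0.604×2.31/(0.0629−0.604) × (0.008116−0.6057) = (-2.579)×(-0.5976) = 1.541 mol·L⁻¹.
Y_S = C_S/C_{R0} = 1.541/2.31 = 0.667.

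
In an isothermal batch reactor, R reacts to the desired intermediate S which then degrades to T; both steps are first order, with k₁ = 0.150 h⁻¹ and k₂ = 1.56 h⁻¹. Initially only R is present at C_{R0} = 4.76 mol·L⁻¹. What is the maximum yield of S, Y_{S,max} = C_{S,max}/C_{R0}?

For a first-order series the maximum intermediate yield is C_{S,max}/C_{R0} = (k₁/k₂)^[k₂/(k₂−k₁)].
= (0.150/1.56)^(1.56/(1.56−0.150)) = (0.09615)^(1.106) = 0.07495.

0.0749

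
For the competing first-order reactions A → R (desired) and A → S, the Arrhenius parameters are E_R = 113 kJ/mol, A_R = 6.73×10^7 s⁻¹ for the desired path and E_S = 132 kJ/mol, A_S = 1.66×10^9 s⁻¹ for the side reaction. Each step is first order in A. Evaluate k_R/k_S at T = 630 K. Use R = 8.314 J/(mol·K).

1.53

With equal orders, S_{R/S} = k_R/k_S = (A_R/A_S)·exp[(E_S−E_R)/(RT)].
(E_S−E_R)/(RT) = (132−113)×10³/(8.314×630) = 19000/5238 = 3.627.
k_R/k_S = (6.73×10^7/1.66×10^9)·exp(3.627) = 0.04054 × 37.62 = 1.53.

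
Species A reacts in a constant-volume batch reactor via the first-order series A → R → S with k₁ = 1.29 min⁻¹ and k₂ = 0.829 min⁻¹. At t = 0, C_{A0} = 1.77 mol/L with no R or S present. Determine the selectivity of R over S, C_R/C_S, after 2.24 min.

Solving the coupled first-order balances gives C_R(t) = [k₁/(k₂−k₁)]·C_{A0}·(e^(−k₁t) − e^(−k₂t)).
e^(−k₁t) = e^(−1.29×2.24) = e^(−2.890) = 0.05560; e^(−k₂t) = e^(−1.857) = 0.1561.
C_R = 1.29×1.77/(0.829−1.29) × (0.05560−0.1561) = (-4.953)×(-0.1005) = 0.4980 mol/L.
C_A = C_{A0}e^(−k₁t) = 0.09841 mol/L, so C_S = C_{A0}−C_A−C_R = 1.174 mol/L; C_R/C_S = 0.424.

0.424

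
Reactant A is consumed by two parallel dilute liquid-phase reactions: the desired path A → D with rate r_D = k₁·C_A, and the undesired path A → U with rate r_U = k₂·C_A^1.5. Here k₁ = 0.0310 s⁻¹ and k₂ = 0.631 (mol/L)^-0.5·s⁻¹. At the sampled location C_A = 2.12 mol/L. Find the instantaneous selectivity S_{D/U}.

S_{D/U} = r_D/r_U = (k₁·C_A)/(k₂·C_A^1.5) = (k₁/k₂)·C_A^-0.5.
= (0.0310×2.120) / (0.631×2.120^1.5) = 0.06572/1.948 = 0.0337.

0.0337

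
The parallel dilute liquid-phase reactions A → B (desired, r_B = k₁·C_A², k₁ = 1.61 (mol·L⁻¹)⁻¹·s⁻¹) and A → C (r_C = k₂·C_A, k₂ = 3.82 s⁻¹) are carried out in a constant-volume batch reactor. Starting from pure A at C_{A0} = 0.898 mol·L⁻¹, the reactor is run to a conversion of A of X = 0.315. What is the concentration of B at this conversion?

0.0682 mol·L⁻¹

C_A = C_{A0}(1−X) = 0.6151 mol·L⁻¹.
Along a PFR/batch, dC_C/dC_A = −r_C/(r_B+r_C) = −k₂/(k₂+k₁·C_A).
Integrating from C_{A0} to C_A: C_C = (3.82/1.61)·ln[(3.82+1.61·0.898)/(3.82+1.61·0.615)] = 2.373·ln(5.266/4.810) = 0.2146 mol·L⁻¹.
Then C_B = (C_{A0}−C_A) − C_C = 0.2829 − 0.2146 = 0.06824 mol·L⁻¹.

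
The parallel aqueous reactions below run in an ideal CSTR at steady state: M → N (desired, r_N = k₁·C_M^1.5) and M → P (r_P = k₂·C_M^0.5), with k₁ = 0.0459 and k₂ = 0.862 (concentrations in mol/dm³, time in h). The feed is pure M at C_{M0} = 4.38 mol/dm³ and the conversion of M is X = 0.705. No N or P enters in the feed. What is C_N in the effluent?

0.199 mol/dm³

Exit C_M = C_{M0}(1−X) = 4.38×0.295 = 1.292 mol/dm³.
Rates in a CSTR are evaluated at the outlet concentration: r_N = 0.0459×1.292^1.5 = 0.06742, r_P = 0.862×1.292^0.5 = 0.9798.
Fraction of consumed M going to N: r_N/(r_N+r_P) = 0.06437.
C_N = 0.06437·C_{M0}·X = 0.06437×4.38×0.705 = 0.199 mol/dm³.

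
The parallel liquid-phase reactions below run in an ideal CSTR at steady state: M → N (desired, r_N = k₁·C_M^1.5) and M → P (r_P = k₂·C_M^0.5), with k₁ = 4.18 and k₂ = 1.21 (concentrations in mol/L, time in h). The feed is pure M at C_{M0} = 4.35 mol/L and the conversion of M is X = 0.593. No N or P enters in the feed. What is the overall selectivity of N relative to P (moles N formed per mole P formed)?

Exit C_M = C_{M0}(1−X) = 4.35×0.407 = 1.770 mol/L.
Rates in a CSTR are evaluated at the outlet concentration: r_N = 4.18×1.770^1.5 = 9.847, r_P = 1.21×1.770^0.5 = 1.610.
Overall selectivity = C_N/C_P = r_Nτ/(r_Pτ) = r_N/r_P = 6.12.

6.12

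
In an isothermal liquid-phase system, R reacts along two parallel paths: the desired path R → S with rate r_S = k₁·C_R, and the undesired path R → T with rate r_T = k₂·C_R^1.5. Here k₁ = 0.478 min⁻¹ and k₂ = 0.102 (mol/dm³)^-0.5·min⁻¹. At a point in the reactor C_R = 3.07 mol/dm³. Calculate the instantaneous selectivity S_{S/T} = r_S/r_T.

2.67

S_{S/T} = r_S/r_T = (k₁·C_R)/(k₂·C_R^1.5) = (k₁/k₂)·C_R^-0.5.
= (0.478×3.070) / (0.102×3.070^1.5) = 1.467/0.5487 = 2.67.
The undesired path is higher order in R, so low C_R (CSTR or dilute feed) favours S.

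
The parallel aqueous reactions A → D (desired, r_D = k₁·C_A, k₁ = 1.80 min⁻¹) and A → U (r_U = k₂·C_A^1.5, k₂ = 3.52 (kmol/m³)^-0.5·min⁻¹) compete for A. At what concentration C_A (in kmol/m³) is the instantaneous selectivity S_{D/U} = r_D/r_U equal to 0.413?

S_{D/U} = (k₁/k₂)·C_A^-0.5 ⇒ C_A = (S·k₂/k₁)^(-2).
= (0.413×3.52/1.80)^(-2) = (0.8076)^(-2) = 1.53 kmol/m³.

1.53 kmol/m³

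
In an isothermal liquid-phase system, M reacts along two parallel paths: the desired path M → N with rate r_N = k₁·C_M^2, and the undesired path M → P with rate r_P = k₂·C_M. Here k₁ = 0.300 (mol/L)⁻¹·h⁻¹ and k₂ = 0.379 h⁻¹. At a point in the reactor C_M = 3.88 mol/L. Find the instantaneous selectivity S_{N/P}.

3.07

S_{N/P} = r_N/r_P = (k₁·C_M^2)/(k₂·C_M) = (k₁/k₂)·C_M.
= (0.300×3.880^2) / (0.379×3.880) = 4.516/1.471 = 3.07.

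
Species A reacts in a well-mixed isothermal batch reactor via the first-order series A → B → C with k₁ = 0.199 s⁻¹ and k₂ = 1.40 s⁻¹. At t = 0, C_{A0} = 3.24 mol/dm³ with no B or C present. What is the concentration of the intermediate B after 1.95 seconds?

0.329 mol/dm³

For first-order series with pure A initially, C_B(t) = k₁C_{A0}/(k₂−k₁)·(e^(−k₁t) − e^(−k₂t)).
e^(−k₁t) = e^(−0.199×1.95) = e^(−0.3881) = 0.6784; e^(−k₂t) = e^(−2.730) = 0.06522.
C_B = 0.199×3.24/(1.40−0.199) × (0.6784−0.06522) = 0.5369×0.6132 = 0.3292 mol/dm³.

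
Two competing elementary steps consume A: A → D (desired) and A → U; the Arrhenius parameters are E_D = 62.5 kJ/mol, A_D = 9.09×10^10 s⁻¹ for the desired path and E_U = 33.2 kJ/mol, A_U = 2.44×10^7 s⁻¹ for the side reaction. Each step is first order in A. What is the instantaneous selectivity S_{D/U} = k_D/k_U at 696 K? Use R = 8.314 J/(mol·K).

23.6

k_D/k_U = (A_D/A_U)·exp[−(E_D−E_U)/(RT)] = (A_D/A_U)·exp[(E_U−E_D)/(RT)].
(E_U−E_D)/(RT) = (33.2−62.5)×10³/(8.314×696) = -29300/5787 = -5.063.
k_D/k_U = (9.09×10^10/2.44×10^7)·exp(-5.063) = 3725 × 0.006324 = 23.6.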